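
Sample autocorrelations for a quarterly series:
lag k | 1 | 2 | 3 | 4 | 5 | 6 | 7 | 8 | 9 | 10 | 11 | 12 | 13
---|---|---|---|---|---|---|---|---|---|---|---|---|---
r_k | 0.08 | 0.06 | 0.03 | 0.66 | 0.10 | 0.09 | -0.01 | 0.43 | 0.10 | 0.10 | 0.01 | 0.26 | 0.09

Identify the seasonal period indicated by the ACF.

The largest autocorrelation is r_4 = 0.66, with weaker echoes at lags 8 (0.43) and 12 (0.26); the remaining lags stay at or below 0.10.
The dominant spike at lag 4 indicates a seasonal period of 4.

4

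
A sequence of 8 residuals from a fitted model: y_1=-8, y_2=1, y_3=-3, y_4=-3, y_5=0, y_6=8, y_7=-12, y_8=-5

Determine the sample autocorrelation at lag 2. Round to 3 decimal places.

Mean ȳ = (-8 + 1 − 3 − 3 + 0 + 8 − 12 − 5)/8 = -2.7500
Deviations from mean: -5.2500, 3.7500, -0.2500, -0.2500, 2.7500, 10.7500, -9.2500, -2.2500
Σ(y_t−ȳ)(y_{t+2}−ȳ) = (1.3125) + (-0.9375) + (-0.6875) + (-2.6875) + (-25.4375) + (-24.1875) = -52.6250
Denominator Σ(y_t−ȳ)² = 255.5000
r_2 = -52.6250 / 255.5000 = -0.206

-0.206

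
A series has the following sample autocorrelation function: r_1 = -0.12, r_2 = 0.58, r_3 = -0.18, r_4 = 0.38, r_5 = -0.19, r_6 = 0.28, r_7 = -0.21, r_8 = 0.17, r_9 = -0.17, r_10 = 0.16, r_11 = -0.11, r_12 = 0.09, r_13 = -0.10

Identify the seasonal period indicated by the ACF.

2

The largest autocorrelation is r_2 = 0.58, with weaker echoes at lags 4 (0.38), 6 (0.28), 8 (0.17) and 10 (0.16); the remaining lags stay at or below 0.09.
The dominant spike at lag 2 indicates a seasonal period of 2.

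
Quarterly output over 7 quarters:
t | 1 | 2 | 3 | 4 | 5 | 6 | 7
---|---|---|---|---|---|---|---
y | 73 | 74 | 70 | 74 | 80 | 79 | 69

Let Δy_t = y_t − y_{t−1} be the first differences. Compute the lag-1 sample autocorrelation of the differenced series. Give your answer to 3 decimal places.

0.065

First differences Δy: 1, -4, 4, 6, -1, -10
Mean of differences = -0.6667
Numerator Σ(Δy_t−Δȳ)(Δy_{t+1}−Δȳ) = 10.8889
Denominator Σ(Δy_t−Δȳ)² = 167.3333
r_1(Δy) = 10.8889 / 167.3333 = 0.065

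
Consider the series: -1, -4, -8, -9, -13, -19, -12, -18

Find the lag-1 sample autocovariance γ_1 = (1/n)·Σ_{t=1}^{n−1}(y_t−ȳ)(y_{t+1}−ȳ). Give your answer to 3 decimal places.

Mean ȳ = (-1 − 4 − 8 − 9 − 13 − 19 − 12 − 18)/8 = -10.5000
Σ_{t=1}^{7}(y_t−ȳ)(y_{t+1}−ȳ) = 123.2500
γ_1 = 123.2500 / 8 = 15.406

15.406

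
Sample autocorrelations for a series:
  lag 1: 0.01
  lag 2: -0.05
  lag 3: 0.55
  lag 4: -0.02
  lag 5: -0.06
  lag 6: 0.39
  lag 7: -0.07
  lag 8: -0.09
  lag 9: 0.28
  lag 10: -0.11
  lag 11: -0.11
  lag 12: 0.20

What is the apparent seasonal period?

The largest autocorrelation is r_3 = 0.55, with weaker echoes at lags 6 (0.39), 9 (0.28) and 12 (0.20); the remaining lags stay at or below 0.01.
The dominant spike at lag 3 indicates a seasonal period of 3.

3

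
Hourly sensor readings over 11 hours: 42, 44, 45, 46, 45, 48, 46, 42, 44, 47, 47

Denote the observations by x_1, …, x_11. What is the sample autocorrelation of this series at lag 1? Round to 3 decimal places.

0.201

Mean x̄ = (42 + 44 + 45 + 46 + 45 + 48 + 46 + 42 + 44 + 47 + 47)/11 = 45.0909
Numerator Σ_{t=1}^{10}(x_t−x̄)(x_{t+1}−x̄) = 7.8099
Denominator Σ(x_t−x̄)² = 38.9091
r_1 = 7.8099 / 38.9091 = 0.201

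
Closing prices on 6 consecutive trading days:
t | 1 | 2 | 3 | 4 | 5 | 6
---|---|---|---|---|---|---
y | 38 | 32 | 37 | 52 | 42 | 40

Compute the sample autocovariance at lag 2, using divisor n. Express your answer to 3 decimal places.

-16.259

Mean ȳ = (38 + 32 + 37 + 52 + 42 + 40)/6 = 40.1667
Σ_{t=1}^{4}(y_t−ȳ)(y_{t+2}−ȳ) = -97.5556
γ_2 = -97.5556 / 6 = -16.259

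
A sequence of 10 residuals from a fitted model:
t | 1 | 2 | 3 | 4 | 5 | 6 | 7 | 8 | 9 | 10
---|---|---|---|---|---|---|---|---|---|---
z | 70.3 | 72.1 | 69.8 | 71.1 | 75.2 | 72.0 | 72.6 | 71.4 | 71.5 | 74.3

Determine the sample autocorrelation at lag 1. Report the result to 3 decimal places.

-0.100

Mean z̄ = (70.3 + 72.1 + 69.8 + 71.1 + 75.2 + 72.0 + 72.6 + 71.4 + 71.5 + 74.3)/10 = 72.0300
Numerator Σ_{t=1}^{9}(z_t−z̄)(z_{t+1}−z̄) = -2.4919
Denominator Σ(z_t−z̄)² = 25.0410
r_1 = -2.4919 / 25.0410 = -0.100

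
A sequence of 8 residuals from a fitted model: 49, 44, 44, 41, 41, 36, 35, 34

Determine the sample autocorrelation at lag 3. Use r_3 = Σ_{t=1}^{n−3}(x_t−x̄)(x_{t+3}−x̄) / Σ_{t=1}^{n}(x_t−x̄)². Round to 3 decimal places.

-0.083

Mean x̄ = (49 + 44 + 44 + 41 + 41 + 36 + 35 + 34)/8 = 40.5000
Σ(x_t−x̄)(x_{t+3}−x̄) = (4.2500) + (1.7500) + (-15.7500) + (-2.7500) + (-3.2500) = -15.7500
Denominator Σ(x_t−x̄)² = 190.0000
r_3 = -15.7500 / 190.0000 = -0.083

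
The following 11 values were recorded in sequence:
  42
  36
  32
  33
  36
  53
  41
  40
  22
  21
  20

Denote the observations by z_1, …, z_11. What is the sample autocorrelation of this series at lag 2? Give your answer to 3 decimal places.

Mean z̄ = (42 + 36 + 32 + 33 + 36 + 53 + 41 + 40 + 22 + 21 + 20)/11 = 34.1818
Numerator Σ_{t=1}^{9}(z_t−z̄)(z_{t+2}−z̄) = 89.4793
Denominator Σ(z_t−z̄)² = 1031.6364
r_2 = 89.4793 / 1031.6364 = 0.087

0.087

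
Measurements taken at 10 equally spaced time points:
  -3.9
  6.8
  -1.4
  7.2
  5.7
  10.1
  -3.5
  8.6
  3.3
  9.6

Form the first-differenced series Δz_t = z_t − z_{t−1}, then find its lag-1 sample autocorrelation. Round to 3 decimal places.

First differences Δz: 10.7, -8.2, 8.6, -1.5, 4.4, -13.6, 12.1, -5.3, 6.3
Mean of differences = 1.5000
Numerator Σ(Δz_t−Δz̄)(Δz_{t+1}−Δz̄) = -496.6800
Denominator Σ(Δz_t−Δz̄)² = 656.2000
r_1(Δz) = -496.6800 / 656.2000 = -0.757

-0.757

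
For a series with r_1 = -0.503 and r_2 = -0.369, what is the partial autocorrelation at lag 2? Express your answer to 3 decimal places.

φ_{22} = (r_2 − r_1²) / (1 − r_1²)
r_1² = (-0.503)² = 0.253009
Numerator = -0.369 − 0.2530 = -0.6220; denominator = 1 − 0.2530 = 0.7470
φ_{22} = -0.6220 / 0.7470 = -0.833

-0.833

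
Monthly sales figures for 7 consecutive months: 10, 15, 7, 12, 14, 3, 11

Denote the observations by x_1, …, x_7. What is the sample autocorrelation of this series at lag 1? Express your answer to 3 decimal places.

Mean x̄ = (10 + 15 + 7 + 12 + 14 + 3 + 11)/7 = 10.2857
Deviations from mean: -0.2857, 4.7143, -3.2857, 1.7143, 3.7143, -7.2857, 0.7143
Numerator Σ_{t=1}^{6}(x_t−x̄)(x_{t+1}−x̄) = -48.3673
Denominator Σ(x_t−x̄)² = 103.4286
r_1 = -48.3673 / 103.4286 = -0.468

-0.468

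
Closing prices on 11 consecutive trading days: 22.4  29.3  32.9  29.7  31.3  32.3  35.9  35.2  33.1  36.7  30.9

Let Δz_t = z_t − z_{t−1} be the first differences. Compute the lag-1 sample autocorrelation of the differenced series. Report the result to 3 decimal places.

First differences Δz: 6.9, 3.6, -3.2, 1.6, 1.0, 3.6, -0.7, -2.1, 3.6, -5.8
Mean of differences = 0.8500
Numerator Σ(Δz_t−Δz̄)(Δz_{t+1}−Δz̄) = -23.1025
Denominator Σ(Δz_t−Δz̄)² = 131.6050
r_1(Δz) = -23.1025 / 131.6050 = -0.176

-0.176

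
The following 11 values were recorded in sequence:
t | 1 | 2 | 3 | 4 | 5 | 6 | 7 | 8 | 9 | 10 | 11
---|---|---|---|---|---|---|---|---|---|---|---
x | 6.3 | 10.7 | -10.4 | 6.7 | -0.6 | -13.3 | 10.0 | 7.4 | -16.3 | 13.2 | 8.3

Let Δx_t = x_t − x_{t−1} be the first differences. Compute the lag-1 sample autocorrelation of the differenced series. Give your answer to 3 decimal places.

First differences Δx: 4.4, -21.1, 17.1, -7.3, -12.7, 23.3, -2.6, -23.7, 29.5, -4.9
Mean of differences = 0.2000
Numerator Σ(Δx_t−Δx̄)(Δx_{t+1}−Δx̄) = -1624.8800
Denominator Σ(Δx_t−Δx̄)² = 2976.7600
r_1(Δx) = -1624.8800 / 2976.7600 = -0.546

-0.546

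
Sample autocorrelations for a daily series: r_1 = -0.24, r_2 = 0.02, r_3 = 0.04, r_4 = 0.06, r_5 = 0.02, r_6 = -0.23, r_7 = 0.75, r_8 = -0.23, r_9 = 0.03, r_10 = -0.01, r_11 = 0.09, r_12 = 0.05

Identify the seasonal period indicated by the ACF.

7

The largest autocorrelation is r_7 = 0.75; the remaining lags stay at or below 0.09.
The dominant spike at lag 7 indicates a seasonal period of 7.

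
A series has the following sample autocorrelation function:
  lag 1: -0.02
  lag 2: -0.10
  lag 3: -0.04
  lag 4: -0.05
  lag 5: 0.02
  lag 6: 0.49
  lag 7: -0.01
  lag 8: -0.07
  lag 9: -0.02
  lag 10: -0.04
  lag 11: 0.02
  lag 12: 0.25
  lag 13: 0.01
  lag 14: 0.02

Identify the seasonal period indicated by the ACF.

The largest autocorrelation is r_6 = 0.49, with a weaker echo at lag 12 (0.25); the remaining lags stay at or below 0.02.
The dominant spike at lag 6 indicates a seasonal period of 6.

6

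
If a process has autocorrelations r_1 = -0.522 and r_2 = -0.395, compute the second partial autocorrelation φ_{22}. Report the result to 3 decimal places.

-0.917

φ_{22} = (r_2 − r_1²) / (1 − r_1²)
r_1² = (-0.522)² = 0.272484
Numerator = -0.395 − 0.2725 = -0.6675; denominator = 1 − 0.2725 = 0.7275
φ_{22} = -0.6675 / 0.7275 = -0.917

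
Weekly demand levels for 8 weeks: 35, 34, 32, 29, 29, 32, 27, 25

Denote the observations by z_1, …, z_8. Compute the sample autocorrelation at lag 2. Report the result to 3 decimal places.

-0.072

Mean z̄ = (35 + 34 + 32 + 29 + 29 + 32 + 27 + 25)/8 = 30.3750
Deviations from mean: 4.6250, 3.6250, 1.6250, -1.3750, -1.3750, 1.6250, -3.3750, -5.3750
Numerator Σ_{t=1}^{6}(z_t−z̄)(z_{t+2}−z̄) = -6.0313
Denominator Σ(z_t−z̄)² = 83.8750
r_2 = -6.0313 / 83.8750 = -0.072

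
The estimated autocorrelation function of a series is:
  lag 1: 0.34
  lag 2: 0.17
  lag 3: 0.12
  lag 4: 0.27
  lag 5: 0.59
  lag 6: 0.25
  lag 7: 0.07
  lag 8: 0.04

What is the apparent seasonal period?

5

The largest autocorrelation is r_5 = 0.59; the remaining lags stay at or below 0.34. The elevated value at lag 1 (0.34), dropping to 0.17 at lag 2, reflects decaying short-term dependence rather than seasonality.
The dominant spike at lag 5 indicates a seasonal period of 5.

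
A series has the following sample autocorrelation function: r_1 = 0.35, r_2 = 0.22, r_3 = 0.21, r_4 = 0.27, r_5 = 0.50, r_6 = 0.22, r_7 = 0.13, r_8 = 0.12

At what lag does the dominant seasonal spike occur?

5

The largest autocorrelation is r_5 = 0.50; the remaining lags stay at or below 0.35. The elevated value at lag 1 (0.35), dropping to 0.22 at lag 2, reflects decaying short-term dependence rather than seasonality.
The dominant spike at lag 5 indicates a seasonal period of 5.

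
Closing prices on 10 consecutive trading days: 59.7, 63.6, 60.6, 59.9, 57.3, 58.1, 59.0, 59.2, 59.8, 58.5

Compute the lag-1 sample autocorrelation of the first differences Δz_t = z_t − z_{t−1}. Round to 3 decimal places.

First differences Δz: 3.9, -3.0, -0.7, -2.6, 0.8, 0.9, 0.2, 0.6, -1.3
Mean of differences = -0.1333
Numerator Σ(Δz_t−Δz̄)(Δz_{t+1}−Δz̄) = -10.1444
Denominator Σ(Δz_t−Δz̄)² = 34.8400
r_1(Δz) = -10.1444 / 34.8400 = -0.291

-0.291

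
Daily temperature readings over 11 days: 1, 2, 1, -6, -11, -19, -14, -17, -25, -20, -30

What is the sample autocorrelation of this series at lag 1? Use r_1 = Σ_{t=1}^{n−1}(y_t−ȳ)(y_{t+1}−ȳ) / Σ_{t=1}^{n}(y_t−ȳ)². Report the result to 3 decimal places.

0.646

Mean ȳ = (1 + 2 + 1 − 6 − 11 − 19 − 14 − 17 − 25 − 20 − 30)/11 = -12.5455
Numerator Σ_{t=1}^{10}(y_t−ȳ)(y_{t+1}−ȳ) = 777.1570
Denominator Σ(y_t−ȳ)² = 1202.7273
r_1 = 777.1570 / 1202.7273 = 0.646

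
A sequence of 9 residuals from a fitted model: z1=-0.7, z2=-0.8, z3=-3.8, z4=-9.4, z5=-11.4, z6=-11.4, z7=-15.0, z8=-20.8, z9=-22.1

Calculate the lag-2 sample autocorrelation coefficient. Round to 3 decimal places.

Mean z̄ = (-0.7 − 0.8 − 3.8 − 9.4 − 11.4 − 11.4 − 15.0 − 20.8 − 22.1)/9 = -10.6000
Numerator Σ_{t=1}^{7}(z_t−z̄)(z_{t+2}−z̄) = 134.9600
Denominator Σ(z_t−z̄)² = 498.6600
r_2 = 134.9600 / 498.6600 = 0.271

0.271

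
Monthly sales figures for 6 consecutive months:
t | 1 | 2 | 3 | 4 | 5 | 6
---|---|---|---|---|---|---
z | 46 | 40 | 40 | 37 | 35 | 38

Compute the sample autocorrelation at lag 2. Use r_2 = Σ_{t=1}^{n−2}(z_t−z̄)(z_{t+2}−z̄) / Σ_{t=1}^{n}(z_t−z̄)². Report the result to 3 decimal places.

0.044

Mean z̄ = (46 + 40 + 40 + 37 + 35 + 38)/6 = 39.3333
Deviations from mean: 6.6667, 0.6667, 0.6667, -2.3333, -4.3333, -1.3333
Σ(z_t−z̄)(z_{t+2}−z̄) = (4.4444) + (-1.5556) + (-2.8889) + (3.1111) = 3.1111
Denominator Σ(z_t−z̄)² = 71.3333
r_2 = 3.1111 / 71.3333 = 0.044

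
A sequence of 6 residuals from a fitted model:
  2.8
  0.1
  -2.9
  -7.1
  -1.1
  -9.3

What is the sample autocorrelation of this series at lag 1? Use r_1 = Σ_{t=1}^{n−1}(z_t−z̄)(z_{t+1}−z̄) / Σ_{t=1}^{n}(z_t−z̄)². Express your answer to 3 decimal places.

-0.019

Mean z̄ = (2.8 + 0.1 − 2.9 − 7.1 − 1.1 − 9.3)/6 = -2.9167
Deviations from mean: 5.7167, 3.0167, 0.0167, -4.1833, 1.8167, -6.3833
Numerator Σ_{t=1}^{5}(z_t−z̄)(z_{t+1}−z̄) = -1.9703
Denominator Σ(z_t−z̄)² = 103.3283
r_1 = -1.9703 / 103.3283 = -0.019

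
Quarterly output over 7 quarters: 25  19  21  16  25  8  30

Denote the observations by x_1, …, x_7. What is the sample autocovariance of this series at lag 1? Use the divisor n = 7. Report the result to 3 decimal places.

-29.149

Mean x̄ = (25 + 19 + 21 + 16 + 25 + 8 + 30)/7 = 20.5714
Σ_{t=1}^{6}(x_t−x̄)(x_{t+1}−x̄) = -204.0408
γ_1 = -204.0408 / 7 = -29.149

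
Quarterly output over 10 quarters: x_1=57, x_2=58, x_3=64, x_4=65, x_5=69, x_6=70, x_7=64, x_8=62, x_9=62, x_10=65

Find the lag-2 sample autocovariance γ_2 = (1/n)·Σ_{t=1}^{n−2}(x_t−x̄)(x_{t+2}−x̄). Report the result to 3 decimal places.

Mean x̄ = (57 + 58 + 64 + 65 + 69 + 70 + 64 + 62 + 62 + 65)/10 = 63.6000
Σ_{t=1}^{8}(x_t−x̄)(x_{t+2}−x̄) = -10.3200
γ_2 = -10.3200 / 10 = -1.032

-1.032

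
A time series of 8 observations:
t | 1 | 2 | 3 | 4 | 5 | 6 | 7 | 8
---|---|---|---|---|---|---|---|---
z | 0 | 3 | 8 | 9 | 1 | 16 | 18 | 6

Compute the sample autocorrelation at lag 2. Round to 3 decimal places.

Mean z̄ = (0 + 3 + 8 + 9 + 1 + 16 + 18 + 6)/8 = 7.6250
Deviations from mean: -7.6250, -4.6250, 0.3750, 1.3750, -6.6250, 8.3750, 10.3750, -1.6250
Numerator Σ_{t=1}^{6}(z_t−z̄)(z_{t+2}−z̄) = -82.5313
Denominator Σ(z_t−z̄)² = 305.8750
r_2 = -82.5313 / 305.8750 = -0.270

-0.270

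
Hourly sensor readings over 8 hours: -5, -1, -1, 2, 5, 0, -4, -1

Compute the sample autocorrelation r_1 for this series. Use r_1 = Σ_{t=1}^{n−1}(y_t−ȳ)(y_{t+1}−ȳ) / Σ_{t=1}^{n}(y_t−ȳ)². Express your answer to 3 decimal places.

0.261

Mean ȳ = (-5 − 1 − 1 + 2 + 5 + 0 − 4 − 1)/8 = -0.6250
Deviations from mean: -4.3750, -0.3750, -0.3750, 2.6250, 5.6250, 0.6250, -3.3750, -0.3750
Σ(y_t−ȳ)(y_{t+1}−ȳ) = (1.6406) + (0.1406) + (-0.9844) + (14.7656) + (3.5156) + (-2.1094) + (1.2656) = 18.2344
Denominator Σ(y_t−ȳ)² = 69.8750
r_1 = 18.2344 / 69.8750 = 0.261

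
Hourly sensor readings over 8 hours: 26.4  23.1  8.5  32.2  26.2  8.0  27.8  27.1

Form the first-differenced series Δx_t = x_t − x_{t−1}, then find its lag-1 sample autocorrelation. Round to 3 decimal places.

-0.457

First differences Δx: -3.3, -14.6, 23.7, -6.0, -18.2, 19.8, -0.7
Mean of differences = 0.1000
Numerator Σ(Δx_t−Δx̄)(Δx_{t+1}−Δx̄) = -705.5400
Denominator Σ(Δx_t−Δx̄)² = 1545.4400
r_1(Δx) = -705.5400 / 1545.4400 = -0.457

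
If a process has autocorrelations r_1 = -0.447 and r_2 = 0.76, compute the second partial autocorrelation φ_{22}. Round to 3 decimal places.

φ_{22} = (r_2 − r_1²) / (1 − r_1²)
r_1² = (-0.447)² = 0.199809
Numerator = 0.76 − 0.1998 = 0.5602; denominator = 1 − 0.1998 = 0.8002
φ_{22} = 0.5602 / 0.8002 = 0.700

0.700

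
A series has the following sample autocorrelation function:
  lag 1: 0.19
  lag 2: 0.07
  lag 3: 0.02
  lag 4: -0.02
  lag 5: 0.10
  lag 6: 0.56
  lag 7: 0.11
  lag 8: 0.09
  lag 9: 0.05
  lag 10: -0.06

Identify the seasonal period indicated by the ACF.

The largest autocorrelation is r_6 = 0.56; the remaining lags stay at or below 0.19.
The dominant spike at lag 6 indicates a seasonal period of 6.

6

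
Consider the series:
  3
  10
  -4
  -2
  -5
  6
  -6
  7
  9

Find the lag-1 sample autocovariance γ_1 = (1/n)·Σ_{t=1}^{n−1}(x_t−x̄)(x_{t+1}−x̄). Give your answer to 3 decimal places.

Mean x̄ = (3 + 10 − 4 − 2 − 5 + 6 − 6 + 7 + 9)/9 = 2.0000
Σ_{t=1}^{8}(x_t−x̄)(x_{t+1}−x̄) = -53.0000
γ_1 = -53.0000 / 9 = -5.889

-5.889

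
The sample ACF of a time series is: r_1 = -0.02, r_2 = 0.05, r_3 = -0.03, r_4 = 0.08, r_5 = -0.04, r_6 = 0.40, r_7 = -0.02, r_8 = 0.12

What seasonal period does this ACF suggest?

The largest autocorrelation is r_6 = 0.40; the remaining lags stay at or below 0.12.
The dominant spike at lag 6 indicates a seasonal period of 6.

6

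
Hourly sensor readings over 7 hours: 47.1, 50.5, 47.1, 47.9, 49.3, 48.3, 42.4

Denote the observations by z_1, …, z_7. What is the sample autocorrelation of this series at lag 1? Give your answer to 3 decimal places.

Mean z̄ = (47.1 + 50.5 + 47.1 + 47.9 + 49.3 + 48.3 + 42.4)/7 = 47.5143
Deviations from mean: -0.4143, 2.9857, -0.4143, 0.3857, 1.7857, 0.7857, -5.1143
Σ(z_t−z̄)(z_{t+1}−z̄) = (-1.2369) + (-1.2369) + (-0.1598) + (0.6888) + (1.4031) + (-4.0184) = -4.5602
Denominator Σ(z_t−z̄)² = 39.3686
r_1 = -4.5602 / 39.3686 = -0.116

-0.116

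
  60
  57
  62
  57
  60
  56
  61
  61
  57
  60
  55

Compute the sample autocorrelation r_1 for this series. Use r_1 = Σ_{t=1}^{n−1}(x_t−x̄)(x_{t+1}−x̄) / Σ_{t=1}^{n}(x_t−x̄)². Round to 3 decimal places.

-0.553

Mean x̄ = (60 + 57 + 62 + 57 + 60 + 56 + 61 + 61 + 57 + 60 + 55)/11 = 58.7273
Numerator Σ_{t=1}^{10}(x_t−x̄)(x_{t+1}−x̄) = -31.0744
Denominator Σ(x_t−x̄)² = 56.1818
r_1 = -31.0744 / 56.1818 = -0.553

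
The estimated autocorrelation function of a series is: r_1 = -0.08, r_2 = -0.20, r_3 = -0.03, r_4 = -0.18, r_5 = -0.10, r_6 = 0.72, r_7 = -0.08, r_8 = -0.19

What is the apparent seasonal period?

6

The largest autocorrelation is r_6 = 0.72; the remaining lags stay at or below -0.03.
The dominant spike at lag 6 indicates a seasonal period of 6.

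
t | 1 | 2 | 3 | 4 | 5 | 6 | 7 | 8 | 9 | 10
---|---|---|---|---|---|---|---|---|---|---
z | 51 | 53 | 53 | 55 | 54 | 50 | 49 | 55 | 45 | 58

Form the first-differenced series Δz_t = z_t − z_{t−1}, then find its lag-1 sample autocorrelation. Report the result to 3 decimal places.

First differences Δz: 2, 0, 2, -1, -4, -1, 6, -10, 13
Mean of differences = 0.7778
Numerator Σ(Δz_t−Δz̄)(Δz_{t+1}−Δz̄) = -184.3827
Denominator Σ(Δz_t−Δz̄)² = 325.5556
r_1(Δz) = -184.3827 / 325.5556 = -0.566

-0.566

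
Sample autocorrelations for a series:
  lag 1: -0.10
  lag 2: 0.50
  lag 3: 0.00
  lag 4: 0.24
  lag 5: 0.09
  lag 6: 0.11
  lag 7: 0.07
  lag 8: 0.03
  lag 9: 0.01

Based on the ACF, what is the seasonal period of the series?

2

The largest autocorrelation is r_2 = 0.50, with a weaker echo at lag 4 (0.24); the remaining lags stay at or below 0.11.
The dominant spike at lag 2 indicates a seasonal period of 2.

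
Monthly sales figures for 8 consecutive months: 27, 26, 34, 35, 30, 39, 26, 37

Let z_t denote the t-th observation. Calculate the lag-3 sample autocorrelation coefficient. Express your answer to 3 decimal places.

-0.090

Mean z̄ = (27 + 26 + 34 + 35 + 30 + 39 + 26 + 37)/8 = 31.7500
Σ(z_t−z̄)(z_{t+3}−z̄) = (-15.4375) + (10.0625) + (16.3125) + (-18.6875) + (-9.1875) = -16.9375
Denominator Σ(z_t−z̄)² = 187.5000
r_3 = -16.9375 / 187.5000 = -0.090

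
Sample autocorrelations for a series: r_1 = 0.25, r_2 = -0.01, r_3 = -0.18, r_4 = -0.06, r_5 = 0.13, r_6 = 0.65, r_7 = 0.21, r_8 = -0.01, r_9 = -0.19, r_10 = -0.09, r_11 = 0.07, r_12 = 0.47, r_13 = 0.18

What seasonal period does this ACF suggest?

The largest autocorrelation is r_6 = 0.65, with a weaker echo at lag 12 (0.47); the remaining lags stay at or below 0.25.
The dominant spike at lag 6 indicates a seasonal period of 6.

6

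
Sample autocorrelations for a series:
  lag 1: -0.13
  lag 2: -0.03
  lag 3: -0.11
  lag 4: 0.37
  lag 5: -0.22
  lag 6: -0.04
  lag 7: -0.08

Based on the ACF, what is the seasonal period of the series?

The largest autocorrelation is r_4 = 0.37; the remaining lags stay at or below -0.03.
The dominant spike at lag 4 indicates a seasonal period of 4.

4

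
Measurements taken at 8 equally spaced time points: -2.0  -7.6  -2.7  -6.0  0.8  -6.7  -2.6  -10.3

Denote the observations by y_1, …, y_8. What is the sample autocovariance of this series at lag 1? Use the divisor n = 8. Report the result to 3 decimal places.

Mean ȳ = (-2.0 − 7.6 − 2.7 − 6.0 + 0.8 − 6.7 − 2.6 − 10.3)/8 = -4.6375
Deviations: 2.6375, -2.9625, 1.9375, -1.3625, 5.4375, -2.0625, 2.0375, -5.6625
Σ_{t=1}^{7}(y_t−ȳ)(y_{t+1}−ȳ) = -50.5564
γ_1 = -50.5564 / 8 = -6.320

-6.320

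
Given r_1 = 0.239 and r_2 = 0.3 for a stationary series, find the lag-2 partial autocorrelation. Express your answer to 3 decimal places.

0.258

φ_{22} = (r_2 − r_1²) / (1 − r_1²)
r_1² = (0.239)² = 0.057121
Numerator = 0.3 − 0.0571 = 0.2429; denominator = 1 − 0.0571 = 0.9429
φ_{22} = 0.2429 / 0.9429 = 0.258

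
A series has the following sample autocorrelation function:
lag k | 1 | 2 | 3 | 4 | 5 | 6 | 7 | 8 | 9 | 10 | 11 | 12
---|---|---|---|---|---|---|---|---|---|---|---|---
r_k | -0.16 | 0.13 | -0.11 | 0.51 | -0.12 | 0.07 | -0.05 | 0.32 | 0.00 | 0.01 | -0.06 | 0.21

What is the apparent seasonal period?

The largest autocorrelation is r_4 = 0.51, with weaker echoes at lags 8 (0.32) and 12 (0.21); the remaining lags stay at or below 0.13.
The dominant spike at lag 4 indicates a seasonal period of 4.

4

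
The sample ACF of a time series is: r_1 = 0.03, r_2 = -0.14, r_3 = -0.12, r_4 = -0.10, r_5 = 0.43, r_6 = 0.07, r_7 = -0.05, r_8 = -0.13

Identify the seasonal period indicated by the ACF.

The largest autocorrelation is r_5 = 0.43; the remaining lags stay at or below 0.07.
The dominant spike at lag 5 indicates a seasonal period of 5.

5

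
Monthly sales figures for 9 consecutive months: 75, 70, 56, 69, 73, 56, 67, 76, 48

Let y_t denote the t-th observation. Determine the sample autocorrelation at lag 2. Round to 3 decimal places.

Mean ȳ = (75 + 70 + 56 + 69 + 73 + 56 + 67 + 76 + 48)/9 = 65.5556
Numerator Σ_{t=1}^{7}(y_t−ȳ)(y_{t+2}−ȳ) = -293.3951
Denominator Σ(y_t−ȳ)² = 778.2222
r_2 = -293.3951 / 778.2222 = -0.377

-0.377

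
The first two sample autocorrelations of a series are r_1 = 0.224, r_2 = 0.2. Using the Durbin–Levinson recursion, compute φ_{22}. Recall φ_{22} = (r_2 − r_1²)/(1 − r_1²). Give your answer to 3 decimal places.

φ_{22} = (r_2 − r_1²) / (1 − r_1²)
r_1² = (0.224)² = 0.050176
Numerator = 0.2 − 0.0502 = 0.1498; denominator = 1 − 0.0502 = 0.9498
φ_{22} = 0.1498 / 0.9498 = 0.158

0.158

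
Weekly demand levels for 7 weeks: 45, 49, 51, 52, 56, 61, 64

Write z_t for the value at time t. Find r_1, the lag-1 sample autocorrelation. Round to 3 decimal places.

0.537

Mean z̄ = (45 + 49 + 51 + 52 + 56 + 61 + 64)/7 = 54.0000
Deviations from mean: -9.0000, -5.0000, -3.0000, -2.0000, 2.0000, 7.0000, 10.0000
Numerator Σ_{t=1}^{6}(z_t−z̄)(z_{t+1}−z̄) = 146.0000
Denominator Σ(z_t−z̄)² = 272.0000
r_1 = 146.0000 / 272.0000 = 0.537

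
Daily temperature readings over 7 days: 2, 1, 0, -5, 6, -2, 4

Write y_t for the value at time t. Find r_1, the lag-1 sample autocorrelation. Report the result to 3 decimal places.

-0.603

Mean ȳ = (2 + 1 + 0 − 5 + 6 − 2 + 4)/7 = 0.8571
Deviations from mean: 1.1429, 0.1429, -0.8571, -5.8571, 5.1429, -2.8571, 3.1429
Numerator Σ_{t=1}^{6}(y_t−ȳ)(y_{t+1}−ȳ) = -48.7347
Denominator Σ(y_t−ȳ)² = 80.8571
r_1 = -48.7347 / 80.8571 = -0.603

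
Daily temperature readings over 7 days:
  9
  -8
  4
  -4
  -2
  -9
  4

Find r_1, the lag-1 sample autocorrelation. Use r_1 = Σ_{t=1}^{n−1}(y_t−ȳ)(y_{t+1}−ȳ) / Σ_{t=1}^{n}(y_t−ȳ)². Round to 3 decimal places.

Mean ȳ = (9 − 8 + 4 − 4 − 2 − 9 + 4)/7 = -0.8571
Deviations from mean: 9.8571, -7.1429, 4.8571, -3.1429, -1.1429, -8.1429, 4.8571
Σ(y_t−ȳ)(y_{t+1}−ȳ) = (-70.4082) + (-34.6939) + (-15.2653) + (3.5918) + (9.3061) + (-39.5510) = -147.0204
Denominator Σ(y_t−ȳ)² = 272.8571
r_1 = -147.0204 / 272.8571 = -0.539

-0.539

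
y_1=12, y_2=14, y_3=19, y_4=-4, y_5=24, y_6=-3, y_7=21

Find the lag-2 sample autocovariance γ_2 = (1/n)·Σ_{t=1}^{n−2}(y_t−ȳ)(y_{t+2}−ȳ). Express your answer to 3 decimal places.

57.198

Mean ȳ = (12 + 14 + 19 − 4 + 24 − 3 + 21)/7 = 11.8571
Σ_{t=1}^{5}(y_t−ȳ)(y_{t+2}−ȳ) = 400.3878
γ_2 = 400.3878 / 7 = 57.198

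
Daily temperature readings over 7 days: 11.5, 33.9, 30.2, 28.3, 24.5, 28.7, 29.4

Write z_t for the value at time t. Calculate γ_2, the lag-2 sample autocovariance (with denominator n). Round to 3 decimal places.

-7.423

Mean z̄ = (11.5 + 33.9 + 30.2 + 28.3 + 24.5 + 28.7 + 29.4)/7 = 26.6429
Σ_{t=1}^{5}(z_t−z̄)(z_{t+2}−z̄) = -51.9608
γ_2 = -51.9608 / 7 = -7.423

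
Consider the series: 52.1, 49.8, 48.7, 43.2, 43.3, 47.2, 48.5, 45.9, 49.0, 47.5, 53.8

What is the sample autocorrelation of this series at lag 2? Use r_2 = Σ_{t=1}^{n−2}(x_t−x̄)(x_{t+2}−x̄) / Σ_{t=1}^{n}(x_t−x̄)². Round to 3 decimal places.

Mean x̄ = (52.1 + 49.8 + 48.7 + 43.2 + 43.3 + 47.2 + 48.5 + 45.9 + 49.0 + 47.5 + 53.8)/11 = 48.0909
Numerator Σ_{t=1}^{9}(x_t−x̄)(x_{t+2}−x̄) = 2.3707
Denominator Σ(x_t−x̄)² = 105.7691
r_2 = 2.3707 / 105.7691 = 0.022

0.022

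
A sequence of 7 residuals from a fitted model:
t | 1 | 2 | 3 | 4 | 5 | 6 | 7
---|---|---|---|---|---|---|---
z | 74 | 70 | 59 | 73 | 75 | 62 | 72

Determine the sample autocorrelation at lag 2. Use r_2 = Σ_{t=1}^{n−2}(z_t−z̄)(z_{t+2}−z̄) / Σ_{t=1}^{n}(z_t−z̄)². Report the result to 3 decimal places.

Mean z̄ = (74 + 70 + 59 + 73 + 75 + 62 + 72)/7 = 69.2857
Deviations from mean: 4.7143, 0.7143, -10.2857, 3.7143, 5.7143, -7.2857, 2.7143
Σ(z_t−z̄)(z_{t+2}−z̄) = (-48.4898) + (2.6531) + (-58.7755) + (-27.0612) + (15.5102) = -116.1633
Denominator Σ(z_t−z̄)² = 235.4286
r_2 = -116.1633 / 235.4286 = -0.493

-0.493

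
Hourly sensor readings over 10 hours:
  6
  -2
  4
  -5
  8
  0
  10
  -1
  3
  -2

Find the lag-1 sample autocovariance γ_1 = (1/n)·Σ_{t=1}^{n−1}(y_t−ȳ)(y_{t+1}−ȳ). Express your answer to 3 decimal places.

-13.911

Mean ȳ = (6 − 2 + 4 − 5 + 8 + 0 + 10 − 1 + 3 − 2)/10 = 2.1000
Σ_{t=1}^{9}(y_t−ȳ)(y_{t+1}−ȳ) = -139.1100
γ_1 = -139.1100 / 10 = -13.911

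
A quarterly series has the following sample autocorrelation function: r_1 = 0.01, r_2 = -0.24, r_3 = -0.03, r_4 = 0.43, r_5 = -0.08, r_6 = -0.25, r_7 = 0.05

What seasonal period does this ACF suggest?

The largest autocorrelation is r_4 = 0.43; the remaining lags stay at or below 0.05.
The dominant spike at lag 4 indicates a seasonal period of 4.

4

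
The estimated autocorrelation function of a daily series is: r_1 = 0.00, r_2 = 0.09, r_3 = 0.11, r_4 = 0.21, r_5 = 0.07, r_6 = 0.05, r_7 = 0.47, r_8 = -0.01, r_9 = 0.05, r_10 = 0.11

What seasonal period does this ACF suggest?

The largest autocorrelation is r_7 = 0.47; the remaining lags stay at or below 0.21.
The dominant spike at lag 7 indicates a seasonal period of 7.

7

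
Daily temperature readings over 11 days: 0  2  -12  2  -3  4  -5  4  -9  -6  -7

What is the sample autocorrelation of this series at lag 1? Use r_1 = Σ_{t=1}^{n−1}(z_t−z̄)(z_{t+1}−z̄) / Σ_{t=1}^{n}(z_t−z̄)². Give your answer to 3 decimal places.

Mean z̄ = (0 + 2 − 12 + 2 − 3 + 4 − 5 + 4 − 9 − 6 − 7)/11 = -2.7273
Numerator Σ_{t=1}^{10}(z_t−z̄)(z_{t+1}−z̄) = -116.1653
Denominator Σ(z_t−z̄)² = 302.1818
r_1 = -116.1653 / 302.1818 = -0.384

-0.384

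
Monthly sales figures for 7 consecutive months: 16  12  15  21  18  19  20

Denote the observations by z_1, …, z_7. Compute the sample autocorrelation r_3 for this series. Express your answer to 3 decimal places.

-0.040

Mean z̄ = (16 + 12 + 15 + 21 + 18 + 19 + 20)/7 = 17.2857
Σ(z_t−z̄)(z_{t+3}−z̄) = (-4.7755) + (-3.7755) + (-3.9184) + (10.0816) = -2.3878
Denominator Σ(z_t−z̄)² = 59.4286
r_3 = -2.3878 / 59.4286 = -0.040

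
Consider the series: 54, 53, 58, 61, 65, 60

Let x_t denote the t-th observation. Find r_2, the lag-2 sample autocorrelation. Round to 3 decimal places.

Mean x̄ = (54 + 53 + 58 + 61 + 65 + 60)/6 = 58.5000
Deviations from mean: -4.5000, -5.5000, -0.5000, 2.5000, 6.5000, 1.5000
Σ(x_t−x̄)(x_{t+2}−x̄) = (2.2500) + (-13.7500) + (-3.2500) + (3.7500) = -11.0000
Denominator Σ(x_t−x̄)² = 101.5000
r_2 = -11.0000 / 101.5000 = -0.108

-0.108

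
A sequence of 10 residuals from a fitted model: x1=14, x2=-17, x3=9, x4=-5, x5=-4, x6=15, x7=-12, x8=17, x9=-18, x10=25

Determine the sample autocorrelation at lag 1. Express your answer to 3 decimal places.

-0.735

Mean x̄ = (14 − 17 + 9 − 5 − 4 + 15 − 12 + 17 − 18 + 25)/10 = 2.4000
Numerator Σ_{t=1}^{9}(x_t−x̄)(x_{t+1}−x̄) = -1585.7600
Denominator Σ(x_t−x̄)² = 2156.4000
r_1 = -1585.7600 / 2156.4000 = -0.735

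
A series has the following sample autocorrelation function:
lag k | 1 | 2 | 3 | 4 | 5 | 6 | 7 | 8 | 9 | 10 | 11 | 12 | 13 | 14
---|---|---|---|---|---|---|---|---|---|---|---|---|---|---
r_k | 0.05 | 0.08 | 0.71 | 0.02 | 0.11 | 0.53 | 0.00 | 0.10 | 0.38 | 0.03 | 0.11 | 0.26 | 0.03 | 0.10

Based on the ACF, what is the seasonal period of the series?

The largest autocorrelation is r_3 = 0.71, with weaker echoes at lags 6 (0.53), 9 (0.38) and 12 (0.26); the remaining lags stay at or below 0.11.
The dominant spike at lag 3 indicates a seasonal period of 3.

3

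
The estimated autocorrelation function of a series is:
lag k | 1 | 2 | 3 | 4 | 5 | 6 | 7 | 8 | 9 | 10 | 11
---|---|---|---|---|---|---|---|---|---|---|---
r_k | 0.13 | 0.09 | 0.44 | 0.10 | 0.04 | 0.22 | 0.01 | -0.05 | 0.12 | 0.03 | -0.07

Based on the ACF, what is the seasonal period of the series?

3

The largest autocorrelation is r_3 = 0.44, with a weaker echo at lag 6 (0.22); the remaining lags stay at or below 0.13.
The dominant spike at lag 3 indicates a seasonal period of 3.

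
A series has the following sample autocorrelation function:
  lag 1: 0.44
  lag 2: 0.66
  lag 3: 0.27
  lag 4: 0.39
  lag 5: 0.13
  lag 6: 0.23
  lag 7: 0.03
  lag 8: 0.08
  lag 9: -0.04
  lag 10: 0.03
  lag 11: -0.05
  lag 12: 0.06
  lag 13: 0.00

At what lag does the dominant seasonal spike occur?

2

The largest autocorrelation is r_2 = 0.66; the remaining lags stay at or below 0.44.
The dominant spike at lag 2 indicates a seasonal period of 2.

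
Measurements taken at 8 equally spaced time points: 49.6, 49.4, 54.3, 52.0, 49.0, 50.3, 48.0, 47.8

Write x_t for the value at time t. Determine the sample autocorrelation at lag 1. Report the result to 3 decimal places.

0.231

Mean x̄ = (49.6 + 49.4 + 54.3 + 52.0 + 49.0 + 50.3 + 48.0 + 47.8)/8 = 50.0500
Deviations from mean: -0.4500, -0.6500, 4.2500, 1.9500, -1.0500, 0.2500, -2.0500, -2.2500
Σ(x_t−x̄)(x_{t+1}−x̄) = (0.2925) + (-2.7625) + (8.2875) + (-2.0475) + (-0.2625) + (-0.5125) + (4.6125) = 7.6075
Denominator Σ(x_t−x̄)² = 32.9200
r_1 = 7.6075 / 32.9200 = 0.231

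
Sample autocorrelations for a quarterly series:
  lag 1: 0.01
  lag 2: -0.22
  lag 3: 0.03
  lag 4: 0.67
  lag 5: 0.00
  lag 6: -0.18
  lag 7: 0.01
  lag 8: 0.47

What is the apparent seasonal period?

The largest autocorrelation is r_4 = 0.67, with a weaker echo at lag 8 (0.47); the remaining lags stay at or below 0.03.
The dominant spike at lag 4 indicates a seasonal period of 4.

4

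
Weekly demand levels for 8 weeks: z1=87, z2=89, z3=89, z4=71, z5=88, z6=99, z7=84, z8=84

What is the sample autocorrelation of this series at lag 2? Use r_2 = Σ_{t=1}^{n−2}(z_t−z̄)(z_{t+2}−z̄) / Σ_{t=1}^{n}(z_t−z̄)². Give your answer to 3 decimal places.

Mean z̄ = (87 + 89 + 89 + 71 + 88 + 99 + 84 + 84)/8 = 86.3750
Σ(z_t−z̄)(z_{t+2}−z̄) = (1.6406) + (-40.3594) + (4.2656) + (-194.1094) + (-3.8594) + (-29.9844) = -262.4063
Denominator Σ(z_t−z̄)² = 423.8750
r_2 = -262.4063 / 423.8750 = -0.619

-0.619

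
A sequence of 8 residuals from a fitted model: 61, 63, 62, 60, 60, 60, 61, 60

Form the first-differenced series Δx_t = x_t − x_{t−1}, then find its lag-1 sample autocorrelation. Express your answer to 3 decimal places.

-0.120

First differences Δx: 2, -1, -2, 0, 0, 1, -1
Mean of differences = -0.1429
Numerator Σ(Δx_t−Δx̄)(Δx_{t+1}−Δx̄) = -1.3061
Denominator Σ(Δx_t−Δx̄)² = 10.8571
r_1(Δx) = -1.3061 / 10.8571 = -0.120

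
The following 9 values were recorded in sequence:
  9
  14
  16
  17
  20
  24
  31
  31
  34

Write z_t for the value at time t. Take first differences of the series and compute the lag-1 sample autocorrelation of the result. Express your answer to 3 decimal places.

-0.226

First differences Δz: 5, 2, 1, 3, 4, 7, 0, 3
Mean of differences = 3.1250
Numerator Σ(Δz_t−Δz̄)(Δz_{t+1}−Δz̄) = -7.8906
Denominator Σ(Δz_t−Δz̄)² = 34.8750
r_1(Δz) = -7.8906 / 34.8750 = -0.226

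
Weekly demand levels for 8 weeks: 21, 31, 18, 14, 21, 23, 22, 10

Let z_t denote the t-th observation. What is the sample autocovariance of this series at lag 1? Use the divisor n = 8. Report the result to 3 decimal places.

Mean z̄ = (21 + 31 + 18 + 14 + 21 + 23 + 22 + 10)/8 = 20.0000
Σ_{t=1}^{7}(z_t−z̄)(z_{t+1}−z̄) = -16.0000
γ_1 = -16.0000 / 8 = -2.000

-2.000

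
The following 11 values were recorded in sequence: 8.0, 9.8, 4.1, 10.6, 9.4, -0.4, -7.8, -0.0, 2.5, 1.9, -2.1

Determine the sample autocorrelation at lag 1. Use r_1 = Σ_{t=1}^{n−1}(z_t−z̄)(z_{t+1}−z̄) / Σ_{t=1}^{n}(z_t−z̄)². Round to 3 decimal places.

0.455

Mean z̄ = (8.0 + 9.8 + 4.1 + 10.6 + 9.4 − 0.4 − 7.8 − 0.0 + 2.5 + 1.9 − 2.1)/11 = 3.2727
Numerator Σ_{t=1}^{10}(z_t−z̄)(z_{t+1}−z̄) = 152.5802
Denominator Σ(z_t−z̄)² = 335.0218
r_1 = 152.5802 / 335.0218 = 0.455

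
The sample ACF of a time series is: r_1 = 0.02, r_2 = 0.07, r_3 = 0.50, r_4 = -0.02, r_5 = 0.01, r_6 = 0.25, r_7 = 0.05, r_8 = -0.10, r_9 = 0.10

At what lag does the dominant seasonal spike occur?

The largest autocorrelation is r_3 = 0.50, with a weaker echo at lag 6 (0.25); the remaining lags stay at or below 0.10.
The dominant spike at lag 3 indicates a seasonal period of 3.

3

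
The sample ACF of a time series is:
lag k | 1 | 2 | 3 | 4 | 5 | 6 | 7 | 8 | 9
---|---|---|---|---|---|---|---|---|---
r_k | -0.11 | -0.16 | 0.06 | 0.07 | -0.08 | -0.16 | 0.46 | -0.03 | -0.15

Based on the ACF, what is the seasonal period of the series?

7

The largest autocorrelation is r_7 = 0.46; the remaining lags stay at or below 0.07.
The dominant spike at lag 7 indicates a seasonal period of 7.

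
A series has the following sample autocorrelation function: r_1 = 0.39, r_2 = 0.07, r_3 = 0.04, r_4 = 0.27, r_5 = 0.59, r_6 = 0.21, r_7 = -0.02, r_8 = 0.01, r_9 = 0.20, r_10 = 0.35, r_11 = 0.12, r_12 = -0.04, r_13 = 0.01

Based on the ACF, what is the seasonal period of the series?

The largest autocorrelation is r_5 = 0.59; the remaining lags stay at or below 0.39. The elevated value at lag 1 (0.39), dropping to 0.07 at lag 2, reflects decaying short-term dependence rather than seasonality.
The dominant spike at lag 5 indicates a seasonal period of 5.

5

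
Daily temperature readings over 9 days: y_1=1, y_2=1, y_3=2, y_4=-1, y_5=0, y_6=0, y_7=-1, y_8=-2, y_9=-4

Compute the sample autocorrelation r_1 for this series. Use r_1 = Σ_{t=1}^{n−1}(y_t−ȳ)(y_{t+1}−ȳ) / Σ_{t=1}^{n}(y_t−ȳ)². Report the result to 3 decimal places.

0.395

Mean ȳ = (1 + 1 + 2 − 1 + 0 + 0 − 1 − 2 − 4)/9 = -0.4444
Numerator Σ_{t=1}^{8}(y_t−ȳ)(y_{t+1}−ȳ) = 10.3580
Denominator Σ(y_t−ȳ)² = 26.2222
r_1 = 10.3580 / 26.2222 = 0.395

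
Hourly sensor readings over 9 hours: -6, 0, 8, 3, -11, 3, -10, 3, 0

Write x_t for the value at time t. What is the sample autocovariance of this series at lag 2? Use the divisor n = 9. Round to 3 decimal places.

Mean x̄ = (-6 + 0 + 8 + 3 − 11 + 3 − 10 + 3 + 0)/9 = -1.1111
Σ_{t=1}^{7}(x_t−x̄)(x_{t+2}−x̄) = -18.2469
γ_2 = -18.2469 / 9 = -2.027

-2.027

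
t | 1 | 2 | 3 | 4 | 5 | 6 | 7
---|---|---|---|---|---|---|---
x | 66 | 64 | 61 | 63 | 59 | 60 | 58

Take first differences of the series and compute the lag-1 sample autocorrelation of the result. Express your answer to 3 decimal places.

-0.772

First differences Δx: -2, -3, 2, -4, 1, -2
Mean of differences = -1.3333
Numerator Σ(Δx_t−Δx̄)(Δx_{t+1}−Δx̄) = -21.1111
Denominator Σ(Δx_t−Δx̄)² = 27.3333
r_1(Δx) = -21.1111 / 27.3333 = -0.772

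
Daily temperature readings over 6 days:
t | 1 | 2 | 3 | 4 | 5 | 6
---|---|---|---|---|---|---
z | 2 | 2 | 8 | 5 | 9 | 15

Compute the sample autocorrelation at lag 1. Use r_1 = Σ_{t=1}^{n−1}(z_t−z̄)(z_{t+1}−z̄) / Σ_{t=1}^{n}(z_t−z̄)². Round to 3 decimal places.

Mean z̄ = (2 + 2 + 8 + 5 + 9 + 15)/6 = 6.8333
Deviations from mean: -4.8333, -4.8333, 1.1667, -1.8333, 2.1667, 8.1667
Numerator Σ_{t=1}^{5}(z_t−z̄)(z_{t+1}−z̄) = 29.3056
Denominator Σ(z_t−z̄)² = 122.8333
r_1 = 29.3056 / 122.8333 = 0.239

0.239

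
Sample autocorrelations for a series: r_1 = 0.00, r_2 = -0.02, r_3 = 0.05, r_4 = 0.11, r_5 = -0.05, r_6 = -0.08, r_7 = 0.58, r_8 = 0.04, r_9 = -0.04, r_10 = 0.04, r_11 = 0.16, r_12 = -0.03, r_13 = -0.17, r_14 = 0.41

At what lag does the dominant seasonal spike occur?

The largest autocorrelation is r_7 = 0.58, with a weaker echo at lag 14 (0.41); the remaining lags stay at or below 0.16.
The dominant spike at lag 7 indicates a seasonal period of 7.

7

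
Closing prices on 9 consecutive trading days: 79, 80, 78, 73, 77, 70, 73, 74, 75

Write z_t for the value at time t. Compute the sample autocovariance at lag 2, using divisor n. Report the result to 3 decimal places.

Mean z̄ = (79 + 80 + 78 + 73 + 77 + 70 + 73 + 74 + 75)/9 = 75.4444
Σ_{t=1}^{7}(z_t−z̄)(z_{t+2}−z̄) = 20.3827
γ_2 = 20.3827 / 9 = 2.265

2.265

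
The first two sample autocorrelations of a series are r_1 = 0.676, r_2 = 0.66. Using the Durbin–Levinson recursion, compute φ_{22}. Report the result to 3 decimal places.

0.374

φ_{22} = (r_2 − r_1²) / (1 − r_1²)
r_1² = (0.676)² = 0.456976
Numerator = 0.66 − 0.4570 = 0.2030; denominator = 1 − 0.4570 = 0.5430
φ_{22} = 0.2030 / 0.5430 = 0.374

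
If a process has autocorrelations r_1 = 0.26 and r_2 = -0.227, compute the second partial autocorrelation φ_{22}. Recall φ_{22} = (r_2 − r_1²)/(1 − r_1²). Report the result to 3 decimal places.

-0.316

φ_{22} = (r_2 − r_1²) / (1 − r_1²)
r_1² = (0.26)² = 0.0676
Numerator = -0.227 − 0.0676 = -0.2946; denominator = 1 − 0.0676 = 0.9324
φ_{22} = -0.2946 / 0.9324 = -0.316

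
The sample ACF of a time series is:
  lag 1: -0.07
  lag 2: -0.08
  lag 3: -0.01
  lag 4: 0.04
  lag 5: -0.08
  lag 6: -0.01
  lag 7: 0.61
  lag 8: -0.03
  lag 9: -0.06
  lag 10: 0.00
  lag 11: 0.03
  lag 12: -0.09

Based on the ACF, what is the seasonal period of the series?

The largest autocorrelation is r_7 = 0.61; the remaining lags stay at or below 0.04.
The dominant spike at lag 7 indicates a seasonal period of 7.

7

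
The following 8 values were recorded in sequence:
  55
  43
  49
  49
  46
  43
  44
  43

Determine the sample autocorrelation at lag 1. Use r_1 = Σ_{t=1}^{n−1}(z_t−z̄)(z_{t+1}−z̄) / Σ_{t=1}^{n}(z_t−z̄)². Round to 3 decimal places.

Mean z̄ = (55 + 43 + 49 + 49 + 46 + 43 + 44 + 43)/8 = 46.5000
Numerator Σ_{t=1}^{7}(z_t−z̄)(z_{t+1}−z̄) = -14.2500
Denominator Σ(z_t−z̄)² = 128.0000
r_1 = -14.2500 / 128.0000 = -0.111

-0.111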